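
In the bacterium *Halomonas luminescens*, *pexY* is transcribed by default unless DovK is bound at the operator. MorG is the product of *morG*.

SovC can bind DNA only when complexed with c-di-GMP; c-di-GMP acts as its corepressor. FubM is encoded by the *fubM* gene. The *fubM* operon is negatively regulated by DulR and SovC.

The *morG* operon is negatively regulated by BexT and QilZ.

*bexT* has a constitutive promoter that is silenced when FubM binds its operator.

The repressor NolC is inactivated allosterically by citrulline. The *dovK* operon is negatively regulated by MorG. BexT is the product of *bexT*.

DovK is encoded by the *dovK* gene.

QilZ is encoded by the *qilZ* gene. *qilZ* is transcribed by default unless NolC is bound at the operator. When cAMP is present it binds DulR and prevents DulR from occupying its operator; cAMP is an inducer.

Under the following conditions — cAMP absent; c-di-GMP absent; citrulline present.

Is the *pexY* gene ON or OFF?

OFF

cAMP is absent, so DulR is active.
c-di-GMP is absent, so SovC is inactive.
With repressor DulR bound, *fubM* is not transcribed.
So FubM is not produced.
With no repressor bound, *bexT* is transcribed.
So BexT is produced and active.
Citrulline is present, so NolC is inactive.
With no repressor bound, *qilZ* is transcribed.
So QilZ is produced and active.
With repressor BexT bound, *morG* is not transcribed.
So MorG is not produced.
With no repressor bound, *dovK* is transcribed.
So DovK is produced and active.
With repressor DovK bound, *pexY* is not transcribed.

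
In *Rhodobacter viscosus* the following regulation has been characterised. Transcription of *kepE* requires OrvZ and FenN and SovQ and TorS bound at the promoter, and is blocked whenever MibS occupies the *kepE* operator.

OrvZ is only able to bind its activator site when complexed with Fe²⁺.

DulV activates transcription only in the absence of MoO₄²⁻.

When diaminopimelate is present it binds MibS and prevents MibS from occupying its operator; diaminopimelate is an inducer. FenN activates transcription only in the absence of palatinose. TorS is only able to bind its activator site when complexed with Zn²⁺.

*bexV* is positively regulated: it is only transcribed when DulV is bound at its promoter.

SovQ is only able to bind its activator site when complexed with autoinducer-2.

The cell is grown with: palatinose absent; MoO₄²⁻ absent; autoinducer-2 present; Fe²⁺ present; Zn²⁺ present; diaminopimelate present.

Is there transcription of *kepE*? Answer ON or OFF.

ON

Fe²⁺ is present, so OrvZ is active.
Palatinose is absent, so FenN is active.
Autoinducer-2 is present, so SovQ is active.
Zn²⁺ is present, so TorS is active.
Diaminopimelate is present, so MibS is inactive.
No repressor is bound and OrvZ and FenN and SovQ and TorS are active, so *kepE* is transcribed.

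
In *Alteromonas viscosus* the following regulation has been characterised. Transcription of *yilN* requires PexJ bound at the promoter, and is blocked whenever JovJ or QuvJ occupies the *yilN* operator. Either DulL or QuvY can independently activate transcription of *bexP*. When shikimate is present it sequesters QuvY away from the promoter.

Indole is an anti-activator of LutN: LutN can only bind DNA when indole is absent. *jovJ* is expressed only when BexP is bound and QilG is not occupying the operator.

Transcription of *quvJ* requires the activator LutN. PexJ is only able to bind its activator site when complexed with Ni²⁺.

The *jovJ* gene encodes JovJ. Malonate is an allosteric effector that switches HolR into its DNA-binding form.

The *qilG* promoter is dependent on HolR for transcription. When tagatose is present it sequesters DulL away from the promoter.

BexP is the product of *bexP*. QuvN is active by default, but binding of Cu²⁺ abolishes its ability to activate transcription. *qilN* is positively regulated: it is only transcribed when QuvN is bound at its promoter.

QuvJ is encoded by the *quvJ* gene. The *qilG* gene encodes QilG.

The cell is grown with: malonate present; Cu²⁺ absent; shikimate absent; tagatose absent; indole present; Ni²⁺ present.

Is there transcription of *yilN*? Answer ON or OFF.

Ni²⁺ is present, so PexJ is active.
Malonate is present, so HolR is active.
No repressor is bound and HolR is active, so *qilG* is transcribed.
So QilG is produced and active.
Tagatose is absent, so DulL is active.
Shikimate is absent, so QuvY is active.
Activator DulL is present, so *bexP* is transcribed.
So BexP is produced and active.
With repressor QilG bound, *jovJ* is not transcribed.
So JovJ is not produced.
Indole is present, so LutN is inactive.
Required activator LutN is absent, so *quvJ* is not transcribed.
So QuvJ is not produced.
No repressor is bound and PexJ is active, so *yilN* is transcribed.

ON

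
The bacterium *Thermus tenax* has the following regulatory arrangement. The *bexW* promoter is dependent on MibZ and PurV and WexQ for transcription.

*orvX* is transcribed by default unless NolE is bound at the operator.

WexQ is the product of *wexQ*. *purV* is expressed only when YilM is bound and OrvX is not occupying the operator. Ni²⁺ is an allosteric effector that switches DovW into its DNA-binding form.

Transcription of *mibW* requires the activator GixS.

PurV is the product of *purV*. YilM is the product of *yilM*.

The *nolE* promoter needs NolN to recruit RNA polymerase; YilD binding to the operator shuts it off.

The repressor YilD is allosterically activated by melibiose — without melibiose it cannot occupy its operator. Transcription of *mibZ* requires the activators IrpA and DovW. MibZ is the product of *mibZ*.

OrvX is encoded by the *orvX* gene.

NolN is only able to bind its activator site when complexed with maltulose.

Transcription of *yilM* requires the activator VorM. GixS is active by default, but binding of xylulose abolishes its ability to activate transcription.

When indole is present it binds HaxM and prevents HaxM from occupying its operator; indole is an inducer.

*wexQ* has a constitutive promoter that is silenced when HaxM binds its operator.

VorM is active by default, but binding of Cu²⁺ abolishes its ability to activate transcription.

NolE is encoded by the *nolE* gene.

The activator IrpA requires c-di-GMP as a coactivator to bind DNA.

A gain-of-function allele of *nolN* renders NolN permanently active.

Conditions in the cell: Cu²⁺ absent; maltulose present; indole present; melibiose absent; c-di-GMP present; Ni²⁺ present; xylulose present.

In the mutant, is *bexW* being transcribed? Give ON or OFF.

c-di-GMP is present, so IrpA is active.
Ni²⁺ is present, so DovW is active.
No repressor is bound and IrpA and DovW are active, so *mibZ* is transcribed.
So MibZ is produced and active.
Melibiose is absent, so YilD is inactive.
NolN is constitutively active in this strain.
No repressor is bound and NolN is active, so *nolE* is transcribed.
So NolE is produced and active.
With repressor NolE bound, *orvX* is not transcribed.
So OrvX is not produced.
Cu²⁺ is absent, so VorM is active.
No repressor is bound and VorM is active, so *yilM* is transcribed.
So YilM is produced and active.
No repressor is bound and YilM is active, so *purV* is transcribed.
So PurV is produced and active.
Indole is present, so HaxM is inactive.
With no repressor bound, *wexQ* is transcribed.
So WexQ is produced and active.
No repressor is bound and MibZ and PurV and WexQ are active, so *bexW* is transcribed.

ON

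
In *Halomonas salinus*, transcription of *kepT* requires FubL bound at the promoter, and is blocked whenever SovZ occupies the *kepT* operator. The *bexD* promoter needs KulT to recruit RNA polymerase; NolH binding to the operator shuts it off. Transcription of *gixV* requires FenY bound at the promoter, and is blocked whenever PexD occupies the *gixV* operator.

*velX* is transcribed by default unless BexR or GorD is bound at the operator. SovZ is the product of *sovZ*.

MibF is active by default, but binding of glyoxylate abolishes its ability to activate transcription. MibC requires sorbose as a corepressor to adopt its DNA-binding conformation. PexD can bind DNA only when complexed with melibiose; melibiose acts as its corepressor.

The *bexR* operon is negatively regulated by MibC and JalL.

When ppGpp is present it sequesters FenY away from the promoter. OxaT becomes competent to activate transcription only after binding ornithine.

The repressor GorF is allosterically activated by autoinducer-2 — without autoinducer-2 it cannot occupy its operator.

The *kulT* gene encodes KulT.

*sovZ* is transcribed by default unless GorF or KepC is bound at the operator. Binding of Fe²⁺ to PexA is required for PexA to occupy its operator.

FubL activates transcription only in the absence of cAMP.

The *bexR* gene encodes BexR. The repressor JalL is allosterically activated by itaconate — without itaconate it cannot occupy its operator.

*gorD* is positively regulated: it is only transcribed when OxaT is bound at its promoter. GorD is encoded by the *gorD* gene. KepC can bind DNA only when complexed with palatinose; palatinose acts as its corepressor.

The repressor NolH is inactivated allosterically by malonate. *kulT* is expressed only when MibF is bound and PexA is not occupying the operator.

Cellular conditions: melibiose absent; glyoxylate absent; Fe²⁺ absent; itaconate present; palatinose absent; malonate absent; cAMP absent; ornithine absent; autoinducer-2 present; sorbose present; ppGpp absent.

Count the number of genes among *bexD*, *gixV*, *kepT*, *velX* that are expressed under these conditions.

Fe²⁺ is absent, so PexA is inactive.
Glyoxylate is absent, so MibF is active.
No repressor is bound and MibF is active, so *kulT* is transcribed.
So KulT is produced and active.
Malonate is absent, so NolH is active.
With repressor NolH bound, *bexD* is not transcribed.
→ *bexD* is OFF.
ppGpp is absent, so FenY is active.
Melibiose is absent, so PexD is inactive.
No repressor is bound and FenY is active, so *gixV* is transcribed.
→ *gixV* is ON.
cAMP is absent, so FubL is active.
Autoinducer-2 is present, so GorF is active.
Palatinose is absent, so KepC is inactive.
With repressor GorF bound, *sovZ* is not transcribed.
So SovZ is not produced.
No repressor is bound and FubL is active, so *kepT* is transcribed.
→ *kepT* is ON.
Sorbose is present, so MibC is active.
Itaconate is present, so JalL is active.
With repressor MibC bound, *bexR* is not transcribed.
So BexR is not produced.
Ornithine is absent, so OxaT is inactive.
Required activator OxaT is absent, so *gorD* is not transcribed.
So GorD is not produced.
With no repressor bound, *velX* is transcribed.
→ *velX* is ON.
3 of the 4 genes are transcribed.

3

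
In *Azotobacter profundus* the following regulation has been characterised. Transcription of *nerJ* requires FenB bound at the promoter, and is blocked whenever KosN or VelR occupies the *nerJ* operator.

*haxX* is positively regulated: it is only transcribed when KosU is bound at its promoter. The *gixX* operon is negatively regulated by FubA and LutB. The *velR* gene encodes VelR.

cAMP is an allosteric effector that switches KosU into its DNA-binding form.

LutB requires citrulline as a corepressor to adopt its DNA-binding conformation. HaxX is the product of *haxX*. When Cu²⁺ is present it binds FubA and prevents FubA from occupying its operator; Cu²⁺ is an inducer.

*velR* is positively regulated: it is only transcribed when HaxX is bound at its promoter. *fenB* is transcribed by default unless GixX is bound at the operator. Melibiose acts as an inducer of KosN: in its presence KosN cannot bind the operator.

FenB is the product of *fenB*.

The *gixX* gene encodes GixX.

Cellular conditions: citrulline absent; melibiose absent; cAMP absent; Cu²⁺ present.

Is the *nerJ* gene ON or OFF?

OFF

Melibiose is absent, so KosN is active.
Cu²⁺ is present, so FubA is inactive.
Citrulline is absent, so LutB is inactive.
With no repressor bound, *gixX* is transcribed.
So GixX is produced and active.
With repressor GixX bound, *fenB* is not transcribed.
So FenB is not produced.
cAMP is absent, so KosU is inactive.
Required activator KosU is absent, so *haxX* is not transcribed.
So HaxX is not produced.
Required activator HaxX is absent, so *velR* is not transcribed.
So VelR is not produced.
With repressor KosN bound, *nerJ* is not transcribed.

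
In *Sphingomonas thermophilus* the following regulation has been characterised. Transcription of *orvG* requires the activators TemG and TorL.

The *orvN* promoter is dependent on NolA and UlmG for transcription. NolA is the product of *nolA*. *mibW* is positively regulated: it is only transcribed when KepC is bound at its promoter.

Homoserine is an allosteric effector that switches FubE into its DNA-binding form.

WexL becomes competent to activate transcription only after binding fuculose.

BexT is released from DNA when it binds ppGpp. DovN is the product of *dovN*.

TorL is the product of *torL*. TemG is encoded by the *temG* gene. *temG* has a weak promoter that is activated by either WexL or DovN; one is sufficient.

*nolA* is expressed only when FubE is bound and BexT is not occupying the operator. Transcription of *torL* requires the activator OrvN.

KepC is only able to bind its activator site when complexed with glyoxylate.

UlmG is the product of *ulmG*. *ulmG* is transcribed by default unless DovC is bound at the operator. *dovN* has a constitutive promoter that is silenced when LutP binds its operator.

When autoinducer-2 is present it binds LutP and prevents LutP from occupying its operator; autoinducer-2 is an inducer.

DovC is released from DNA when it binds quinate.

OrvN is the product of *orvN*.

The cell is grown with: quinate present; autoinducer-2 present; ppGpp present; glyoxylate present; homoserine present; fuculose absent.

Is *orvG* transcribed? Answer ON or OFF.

ON

Fuculose is absent, so WexL is inactive.
Autoinducer-2 is present, so LutP is inactive.
With no repressor bound, *dovN* is transcribed.
So DovN is produced and active.
Activator DovN is present, so *temG* is transcribed.
So TemG is produced and active.
ppGpp is present, so BexT is inactive.
Homoserine is present, so FubE is active.
No repressor is bound and FubE is active, so *nolA* is transcribed.
So NolA is produced and active.
Quinate is present, so DovC is inactive.
With no repressor bound, *ulmG* is transcribed.
So UlmG is produced and active.
No repressor is bound and NolA and UlmG are active, so *orvN* is transcribed.
So OrvN is produced and active.
No repressor is bound and OrvN is active, so *torL* is transcribed.
So TorL is produced and active.
No repressor is bound and TemG and TorL are active, so *orvG* is transcribed.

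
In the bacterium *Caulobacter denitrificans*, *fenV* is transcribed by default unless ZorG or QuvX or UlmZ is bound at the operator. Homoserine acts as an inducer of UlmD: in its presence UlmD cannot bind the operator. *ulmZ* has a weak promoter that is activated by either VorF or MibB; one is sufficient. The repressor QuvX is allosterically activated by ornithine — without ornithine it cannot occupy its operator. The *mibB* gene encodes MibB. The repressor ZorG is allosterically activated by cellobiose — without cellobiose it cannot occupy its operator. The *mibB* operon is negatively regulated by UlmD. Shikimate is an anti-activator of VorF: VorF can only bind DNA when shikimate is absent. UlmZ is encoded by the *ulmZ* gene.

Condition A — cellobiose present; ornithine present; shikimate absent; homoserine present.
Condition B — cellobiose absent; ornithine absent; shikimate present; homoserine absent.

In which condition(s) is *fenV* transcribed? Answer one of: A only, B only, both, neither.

B only

Condition A:
Cellobiose is present, so ZorG is active.
Ornithine is present, so QuvX is active.
Shikimate is absent, so VorF is active.
Homoserine is present, so UlmD is inactive.
With no repressor bound, *mibB* is transcribed.
So MibB is produced and active.
Activator VorF is present, so *ulmZ* is transcribed.
So UlmZ is produced and active.
With repressor ZorG bound, *fenV* is not transcribed.
→ *fenV* is OFF in A.
Condition B:
Cellobiose is absent, so ZorG is inactive.
Ornithine is absent, so QuvX is inactive.
Shikimate is present, so VorF is inactive.
Homoserine is absent, so UlmD is active.
With repressor UlmD bound, *mibB* is not transcribed.
So MibB is not produced.
No activator is available at the *ulmZ* promoter, so *ulmZ* is not transcribed.
So UlmZ is not produced.
With no repressor bound, *fenV* is transcribed.
→ *fenV* is ON in B.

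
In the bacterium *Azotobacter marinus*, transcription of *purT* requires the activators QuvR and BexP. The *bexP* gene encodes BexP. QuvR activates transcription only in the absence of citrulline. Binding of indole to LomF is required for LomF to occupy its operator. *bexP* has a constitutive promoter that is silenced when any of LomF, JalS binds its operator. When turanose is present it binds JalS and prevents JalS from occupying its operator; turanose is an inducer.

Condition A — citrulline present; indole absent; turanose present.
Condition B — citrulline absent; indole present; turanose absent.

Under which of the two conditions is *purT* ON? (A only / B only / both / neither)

neither

Condition A:
Citrulline is present, so QuvR is inactive.
Indole is absent, so LomF is inactive.
Turanose is present, so JalS is inactive.
With no repressor bound, *bexP* is transcribed.
So BexP is produced and active.
Required activator QuvR is absent, so *purT* is not transcribed.
→ *purT* is OFF in A.
Condition B:
Citrulline is absent, so QuvR is active.
Indole is present, so LomF is active.
Turanose is absent, so JalS is active.
With repressor LomF bound, *bexP* is not transcribed.
So BexP is not produced.
Required activator BexP is absent, so *purT* is not transcribed.
→ *purT* is OFF in B.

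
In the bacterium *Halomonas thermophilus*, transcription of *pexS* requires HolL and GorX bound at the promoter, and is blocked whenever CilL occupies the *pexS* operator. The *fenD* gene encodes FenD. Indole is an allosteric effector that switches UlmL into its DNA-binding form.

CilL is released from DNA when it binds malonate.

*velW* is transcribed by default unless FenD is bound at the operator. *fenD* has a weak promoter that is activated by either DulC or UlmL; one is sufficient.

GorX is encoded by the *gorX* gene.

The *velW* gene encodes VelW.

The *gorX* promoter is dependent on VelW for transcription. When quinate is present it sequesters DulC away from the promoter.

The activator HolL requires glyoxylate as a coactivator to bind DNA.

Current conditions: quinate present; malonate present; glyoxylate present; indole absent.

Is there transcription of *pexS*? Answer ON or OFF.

Glyoxylate is present, so HolL is active.
Malonate is present, so CilL is inactive.
Quinate is present, so DulC is inactive.
Indole is absent, so UlmL is inactive.
No activator is available at the *fenD* promoter, so *fenD* is not transcribed.
So FenD is not produced.
With no repressor bound, *velW* is transcribed.
So VelW is produced and active.
No repressor is bound and VelW is active, so *gorX* is transcribed.
So GorX is produced and active.
No repressor is bound and HolL and GorX are active, so *pexS* is transcribed.

ON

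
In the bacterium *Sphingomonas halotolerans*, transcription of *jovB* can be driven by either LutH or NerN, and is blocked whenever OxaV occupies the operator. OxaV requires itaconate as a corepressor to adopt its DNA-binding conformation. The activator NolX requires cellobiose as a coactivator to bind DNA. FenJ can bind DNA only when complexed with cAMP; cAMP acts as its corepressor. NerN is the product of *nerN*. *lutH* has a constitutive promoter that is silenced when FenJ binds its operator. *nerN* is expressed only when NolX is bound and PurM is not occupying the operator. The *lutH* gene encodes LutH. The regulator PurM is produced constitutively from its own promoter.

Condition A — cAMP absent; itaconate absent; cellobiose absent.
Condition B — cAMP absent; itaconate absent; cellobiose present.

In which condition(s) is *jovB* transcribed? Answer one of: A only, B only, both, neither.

both

Condition A:
cAMP is absent, so FenJ is inactive.
With no repressor bound, *lutH* is transcribed.
So LutH is produced and active.
Itaconate is absent, so OxaV is inactive.
Cellobiose is absent, so NolX is inactive.
PurM is produced constitutively and is active.
With repressor PurM bound, *nerN* is not transcribed.
So NerN is not produced.
Activator LutH is present, so *jovB* is transcribed.
→ *jovB* is ON in A.
Condition B:
cAMP is absent, so FenJ is inactive.
With no repressor bound, *lutH* is transcribed.
So LutH is produced and active.
Itaconate is absent, so OxaV is inactive.
Cellobiose is present, so NolX is active.
PurM is produced constitutively and is active.
With repressor PurM bound, *nerN* is not transcribed.
So NerN is not produced.
Activator LutH is present, so *jovB* is transcribed.
→ *jovB* is ON in B.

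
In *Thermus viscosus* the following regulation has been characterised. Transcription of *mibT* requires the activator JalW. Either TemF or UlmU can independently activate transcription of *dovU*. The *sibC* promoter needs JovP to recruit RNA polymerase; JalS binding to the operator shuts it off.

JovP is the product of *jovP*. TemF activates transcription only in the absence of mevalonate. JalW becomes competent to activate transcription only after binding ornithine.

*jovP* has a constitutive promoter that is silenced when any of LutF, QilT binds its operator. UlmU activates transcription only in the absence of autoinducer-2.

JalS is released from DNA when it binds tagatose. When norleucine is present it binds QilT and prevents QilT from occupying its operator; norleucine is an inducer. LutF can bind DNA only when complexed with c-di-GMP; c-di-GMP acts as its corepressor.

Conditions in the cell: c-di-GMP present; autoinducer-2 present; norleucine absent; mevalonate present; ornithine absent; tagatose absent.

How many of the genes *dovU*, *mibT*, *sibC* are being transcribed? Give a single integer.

0

Mevalonate is present, so TemF is inactive.
Autoinducer-2 is present, so UlmU is inactive.
No activator is available at the *dovU* promoter, so *dovU* is not transcribed.
→ *dovU* is OFF.
Ornithine is absent, so JalW is inactive.
Required activator JalW is absent, so *mibT* is not transcribed.
→ *mibT* is OFF.
c-di-GMP is present, so LutF is active.
Norleucine is absent, so QilT is active.
With repressor LutF bound, *jovP* is not transcribed.
So JovP is not produced.
Tagatose is absent, so JalS is active.
With repressor JalS bound, *sibC* is not transcribed.
→ *sibC* is OFF.
0 of the 3 genes are transcribed.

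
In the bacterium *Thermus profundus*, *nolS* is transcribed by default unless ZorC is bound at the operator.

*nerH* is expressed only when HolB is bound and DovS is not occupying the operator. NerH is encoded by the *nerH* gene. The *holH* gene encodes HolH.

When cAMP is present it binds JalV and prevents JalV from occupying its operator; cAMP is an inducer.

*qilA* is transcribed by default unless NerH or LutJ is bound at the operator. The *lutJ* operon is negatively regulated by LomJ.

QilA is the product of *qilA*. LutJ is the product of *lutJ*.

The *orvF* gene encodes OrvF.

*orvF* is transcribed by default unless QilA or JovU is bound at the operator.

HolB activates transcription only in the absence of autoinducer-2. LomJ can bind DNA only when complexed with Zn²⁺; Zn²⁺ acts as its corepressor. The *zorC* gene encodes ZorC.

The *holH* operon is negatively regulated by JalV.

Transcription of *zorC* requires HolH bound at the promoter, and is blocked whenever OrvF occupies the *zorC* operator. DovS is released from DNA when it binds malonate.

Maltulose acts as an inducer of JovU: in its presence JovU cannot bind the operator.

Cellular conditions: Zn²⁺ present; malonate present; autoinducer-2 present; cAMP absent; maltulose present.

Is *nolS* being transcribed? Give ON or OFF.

ON

Autoinducer-2 is present, so HolB is inactive.
Malonate is present, so DovS is inactive.
Required activator HolB is absent, so *nerH* is not transcribed.
So NerH is not produced.
Zn²⁺ is present, so LomJ is active.
With repressor LomJ bound, *lutJ* is not transcribed.
So LutJ is not produced.
With no repressor bound, *qilA* is transcribed.
So QilA is produced and active.
Maltulose is present, so JovU is inactive.
With repressor QilA bound, *orvF* is not transcribed.
So OrvF is not produced.
cAMP is absent, so JalV is active.
With repressor JalV bound, *holH* is not transcribed.
So HolH is not produced.
Required activator HolH is absent, so *zorC* is not transcribed.
So ZorC is not produced.
With no repressor bound, *nolS* is transcribed.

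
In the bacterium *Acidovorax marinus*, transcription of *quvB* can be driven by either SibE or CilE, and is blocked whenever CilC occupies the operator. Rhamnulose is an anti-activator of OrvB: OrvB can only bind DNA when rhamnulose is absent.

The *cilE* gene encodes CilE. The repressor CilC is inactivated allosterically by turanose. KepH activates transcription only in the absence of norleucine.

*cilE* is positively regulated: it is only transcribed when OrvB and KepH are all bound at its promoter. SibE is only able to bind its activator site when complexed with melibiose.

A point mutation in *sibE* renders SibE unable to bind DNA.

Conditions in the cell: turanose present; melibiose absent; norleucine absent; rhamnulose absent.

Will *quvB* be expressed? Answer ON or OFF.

ON

Turanose is present, so CilC is inactive.
SibE is non-functional in this strain, so it has no effect.
Rhamnulose is absent, so OrvB is active.
Norleucine is absent, so KepH is active.
No repressor is bound and OrvB and KepH are active, so *cilE* is transcribed.
So CilE is produced and active.
Activator CilE is present, so *quvB* is transcribed.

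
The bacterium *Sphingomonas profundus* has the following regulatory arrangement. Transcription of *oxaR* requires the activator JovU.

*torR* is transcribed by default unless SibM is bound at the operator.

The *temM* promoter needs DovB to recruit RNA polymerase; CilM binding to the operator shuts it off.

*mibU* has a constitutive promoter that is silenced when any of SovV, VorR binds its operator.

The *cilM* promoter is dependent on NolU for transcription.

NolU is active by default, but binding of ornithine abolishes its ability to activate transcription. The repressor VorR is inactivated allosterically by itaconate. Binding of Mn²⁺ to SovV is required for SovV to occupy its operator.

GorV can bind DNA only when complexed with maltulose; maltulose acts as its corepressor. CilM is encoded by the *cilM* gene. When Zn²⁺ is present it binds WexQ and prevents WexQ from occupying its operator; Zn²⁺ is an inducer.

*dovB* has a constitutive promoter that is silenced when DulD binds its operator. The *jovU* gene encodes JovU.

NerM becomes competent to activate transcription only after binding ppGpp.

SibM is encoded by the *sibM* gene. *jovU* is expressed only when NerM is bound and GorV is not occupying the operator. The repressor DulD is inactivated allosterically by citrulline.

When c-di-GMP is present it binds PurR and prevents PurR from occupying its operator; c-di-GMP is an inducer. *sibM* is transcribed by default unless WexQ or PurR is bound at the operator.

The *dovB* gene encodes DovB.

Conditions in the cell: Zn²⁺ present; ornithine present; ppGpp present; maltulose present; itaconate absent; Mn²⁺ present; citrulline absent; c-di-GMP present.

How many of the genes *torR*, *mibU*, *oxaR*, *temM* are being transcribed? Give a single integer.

Zn²⁺ is present, so WexQ is inactive.
c-di-GMP is present, so PurR is inactive.
With no repressor bound, *sibM* is transcribed.
So SibM is produced and active.
With repressor SibM bound, *torR* is not transcribed.
→ *torR* is OFF.
Mn²⁺ is present, so SovV is active.
Itaconate is absent, so VorR is active.
With repressor SovV bound, *mibU* is not transcribed.
→ *mibU* is OFF.
ppGpp is present, so NerM is active.
Maltulose is present, so GorV is active.
With repressor GorV bound, *jovU* is not transcribed.
So JovU is not produced.
Required activator JovU is absent, so *oxaR* is not transcribed.
→ *oxaR* is OFF.
Citrulline is absent, so DulD is active.
With repressor DulD bound, *dovB* is not transcribed.
So DovB is not produced.
Ornithine is present, so NolU is inactive.
Required activator NolU is absent, so *cilM* is not transcribed.
So CilM is not produced.
Required activator DovB is absent, so *temM* is not transcribed.
→ *temM* is OFF.
0 of the 4 genes are transcribed.

0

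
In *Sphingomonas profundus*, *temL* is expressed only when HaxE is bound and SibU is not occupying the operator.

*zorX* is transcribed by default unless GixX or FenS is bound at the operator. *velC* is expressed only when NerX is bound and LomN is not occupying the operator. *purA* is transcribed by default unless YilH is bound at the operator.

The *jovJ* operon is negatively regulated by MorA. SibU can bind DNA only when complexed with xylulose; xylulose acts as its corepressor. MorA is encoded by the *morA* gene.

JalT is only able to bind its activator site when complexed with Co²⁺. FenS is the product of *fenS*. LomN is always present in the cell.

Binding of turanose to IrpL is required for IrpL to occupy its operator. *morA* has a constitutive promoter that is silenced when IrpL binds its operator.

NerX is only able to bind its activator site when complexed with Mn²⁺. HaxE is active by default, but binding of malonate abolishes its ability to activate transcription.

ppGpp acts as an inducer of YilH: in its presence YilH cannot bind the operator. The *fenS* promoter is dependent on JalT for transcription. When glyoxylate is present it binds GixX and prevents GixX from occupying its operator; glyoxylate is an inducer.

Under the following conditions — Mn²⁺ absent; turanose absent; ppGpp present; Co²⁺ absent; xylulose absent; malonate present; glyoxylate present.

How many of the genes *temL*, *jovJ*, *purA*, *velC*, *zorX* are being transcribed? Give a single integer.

2

Xylulose is absent, so SibU is inactive.
Malonate is present, so HaxE is inactive.
Required activator HaxE is absent, so *temL* is not transcribed.
→ *temL* is OFF.
Turanose is absent, so IrpL is inactive.
With no repressor bound, *morA* is transcribed.
So MorA is produced and active.
With repressor MorA bound, *jovJ* is not transcribed.
→ *jovJ* is OFF.
ppGpp is present, so YilH is inactive.
With no repressor bound, *purA* is transcribed.
→ *purA* is ON.
LomN is produced constitutively and is active.
Mn²⁺ is absent, so NerX is inactive.
With repressor LomN bound, *velC* is not transcribed.
→ *velC* is OFF.
Glyoxylate is present, so GixX is inactive.
Co²⁺ is absent, so JalT is inactive.
Required activator JalT is absent, so *fenS* is not transcribed.
So FenS is not produced.
With no repressor bound, *zorX* is transcribed.
→ *zorX* is ON.
2 of the 5 genes are transcribed.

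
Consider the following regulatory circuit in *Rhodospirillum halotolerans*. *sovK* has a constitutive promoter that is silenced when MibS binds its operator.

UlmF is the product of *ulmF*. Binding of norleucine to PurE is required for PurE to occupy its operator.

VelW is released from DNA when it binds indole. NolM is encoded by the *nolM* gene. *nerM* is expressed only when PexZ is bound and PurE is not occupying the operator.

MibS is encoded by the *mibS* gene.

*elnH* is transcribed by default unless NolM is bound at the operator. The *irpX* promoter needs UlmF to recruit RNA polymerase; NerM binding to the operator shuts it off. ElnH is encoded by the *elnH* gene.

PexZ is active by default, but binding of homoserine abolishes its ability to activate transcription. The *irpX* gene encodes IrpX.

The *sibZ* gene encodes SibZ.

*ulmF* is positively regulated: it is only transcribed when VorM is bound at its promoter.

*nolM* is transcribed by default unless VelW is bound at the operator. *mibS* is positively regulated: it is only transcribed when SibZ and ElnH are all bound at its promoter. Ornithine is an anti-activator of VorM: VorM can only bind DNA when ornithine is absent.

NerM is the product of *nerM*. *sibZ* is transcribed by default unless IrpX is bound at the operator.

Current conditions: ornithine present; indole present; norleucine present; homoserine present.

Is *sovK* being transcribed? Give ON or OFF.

ON

Homoserine is present, so PexZ is inactive.
Norleucine is present, so PurE is active.
With repressor PurE bound, *nerM* is not transcribed.
So NerM is not produced.
Ornithine is present, so VorM is inactive.
Required activator VorM is absent, so *ulmF* is not transcribed.
So UlmF is not produced.
Required activator UlmF is absent, so *irpX* is not transcribed.
So IrpX is not produced.
With no repressor bound, *sibZ* is transcribed.
So SibZ is produced and active.
Indole is present, so VelW is inactive.
With no repressor bound, *nolM* is transcribed.
So NolM is produced and active.
With repressor NolM bound, *elnH* is not transcribed.
So ElnH is not produced.
Required activator ElnH is absent, so *mibS* is not transcribed.
So MibS is not produced.
With no repressor bound, *sovK* is transcribed.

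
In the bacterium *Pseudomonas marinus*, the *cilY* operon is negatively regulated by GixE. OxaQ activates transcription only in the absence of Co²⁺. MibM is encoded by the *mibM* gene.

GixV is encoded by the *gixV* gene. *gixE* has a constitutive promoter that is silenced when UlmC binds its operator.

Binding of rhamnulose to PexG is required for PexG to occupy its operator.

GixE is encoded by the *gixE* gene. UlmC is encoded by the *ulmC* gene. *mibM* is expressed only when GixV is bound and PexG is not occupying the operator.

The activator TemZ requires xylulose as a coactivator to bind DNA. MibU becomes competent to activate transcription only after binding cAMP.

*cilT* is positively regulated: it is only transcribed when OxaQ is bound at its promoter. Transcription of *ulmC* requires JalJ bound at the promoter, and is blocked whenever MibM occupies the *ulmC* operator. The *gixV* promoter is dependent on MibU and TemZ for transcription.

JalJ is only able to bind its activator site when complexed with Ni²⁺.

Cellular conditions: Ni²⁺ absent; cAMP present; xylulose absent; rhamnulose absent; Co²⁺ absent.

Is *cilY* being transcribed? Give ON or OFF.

cAMP is present, so MibU is active.
Xylulose is absent, so TemZ is inactive.
Required activator TemZ is absent, so *gixV* is not transcribed.
So GixV is not produced.
Rhamnulose is absent, so PexG is inactive.
Required activator GixV is absent, so *mibM* is not transcribed.
So MibM is not produced.
Ni²⁺ is absent, so JalJ is inactive.
Required activator JalJ is absent, so *ulmC* is not transcribed.
So UlmC is not produced.
With no repressor bound, *gixE* is transcribed.
So GixE is produced and active.
With repressor GixE bound, *cilY* is not transcribed.

OFF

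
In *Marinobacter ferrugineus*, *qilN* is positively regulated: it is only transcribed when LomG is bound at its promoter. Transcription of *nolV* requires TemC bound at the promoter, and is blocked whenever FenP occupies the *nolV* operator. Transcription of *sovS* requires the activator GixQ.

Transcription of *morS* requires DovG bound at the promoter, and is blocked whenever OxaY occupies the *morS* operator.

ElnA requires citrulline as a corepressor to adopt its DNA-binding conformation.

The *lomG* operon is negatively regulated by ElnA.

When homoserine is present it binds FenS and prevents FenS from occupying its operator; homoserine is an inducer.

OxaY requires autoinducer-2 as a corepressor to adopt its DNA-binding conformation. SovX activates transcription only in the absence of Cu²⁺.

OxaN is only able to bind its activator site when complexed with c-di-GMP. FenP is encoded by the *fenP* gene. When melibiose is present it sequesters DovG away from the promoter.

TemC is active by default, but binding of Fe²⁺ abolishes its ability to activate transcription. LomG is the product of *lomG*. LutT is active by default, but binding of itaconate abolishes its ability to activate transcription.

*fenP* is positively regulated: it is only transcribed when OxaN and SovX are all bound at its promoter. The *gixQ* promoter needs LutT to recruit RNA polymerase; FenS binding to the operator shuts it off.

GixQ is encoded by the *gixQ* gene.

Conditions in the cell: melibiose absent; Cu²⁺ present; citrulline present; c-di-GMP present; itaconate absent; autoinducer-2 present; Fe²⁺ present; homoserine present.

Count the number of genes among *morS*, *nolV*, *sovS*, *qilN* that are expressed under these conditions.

1

Melibiose is absent, so DovG is active.
Autoinducer-2 is present, so OxaY is active.
With repressor OxaY bound, *morS* is not transcribed.
→ *morS* is OFF.
c-di-GMP is present, so OxaN is active.
Cu²⁺ is present, so SovX is inactive.
Required activator SovX is absent, so *fenP* is not transcribed.
So FenP is not produced.
Fe²⁺ is present, so TemC is inactive.
Required activator TemC is absent, so *nolV* is not transcribed.
→ *nolV* is OFF.
Homoserine is present, so FenS is inactive.
Itaconate is absent, so LutT is active.
No repressor is bound and LutT is active, so *gixQ* is transcribed.
So GixQ is produced and active.
No repressor is bound and GixQ is active, so *sovS* is transcribed.
→ *sovS* is ON.
Citrulline is present, so ElnA is active.
With repressor ElnA bound, *lomG* is not transcribed.
So LomG is not produced.
Required activator LomG is absent, so *qilN* is not transcribed.
→ *qilN* is OFF.
1 of the 4 genes is transcribed.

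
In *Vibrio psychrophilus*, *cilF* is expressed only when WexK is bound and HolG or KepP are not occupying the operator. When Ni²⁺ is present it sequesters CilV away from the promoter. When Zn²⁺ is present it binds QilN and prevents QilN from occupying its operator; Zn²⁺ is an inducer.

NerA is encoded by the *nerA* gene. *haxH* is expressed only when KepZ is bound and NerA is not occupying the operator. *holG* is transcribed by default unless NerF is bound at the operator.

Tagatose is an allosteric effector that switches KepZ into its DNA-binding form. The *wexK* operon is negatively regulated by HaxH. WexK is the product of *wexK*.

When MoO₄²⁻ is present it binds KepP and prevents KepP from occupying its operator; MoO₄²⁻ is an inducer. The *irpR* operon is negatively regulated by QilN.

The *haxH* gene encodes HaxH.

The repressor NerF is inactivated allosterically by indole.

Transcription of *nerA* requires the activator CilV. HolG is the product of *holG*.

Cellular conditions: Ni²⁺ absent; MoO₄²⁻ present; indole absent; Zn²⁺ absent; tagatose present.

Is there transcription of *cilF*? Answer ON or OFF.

ON

Indole is absent, so NerF is active.
With repressor NerF bound, *holG* is not transcribed.
So HolG is not produced.
MoO₄²⁻ is present, so KepP is inactive.
Tagatose is present, so KepZ is active.
Ni²⁺ is absent, so CilV is active.
No repressor is bound and CilV is active, so *nerA* is transcribed.
So NerA is produced and active.
With repressor NerA bound, *haxH* is not transcribed.
So HaxH is not produced.
With no repressor bound, *wexK* is transcribed.
So WexK is produced and active.
No repressor is bound and WexK is active, so *cilF* is transcribed.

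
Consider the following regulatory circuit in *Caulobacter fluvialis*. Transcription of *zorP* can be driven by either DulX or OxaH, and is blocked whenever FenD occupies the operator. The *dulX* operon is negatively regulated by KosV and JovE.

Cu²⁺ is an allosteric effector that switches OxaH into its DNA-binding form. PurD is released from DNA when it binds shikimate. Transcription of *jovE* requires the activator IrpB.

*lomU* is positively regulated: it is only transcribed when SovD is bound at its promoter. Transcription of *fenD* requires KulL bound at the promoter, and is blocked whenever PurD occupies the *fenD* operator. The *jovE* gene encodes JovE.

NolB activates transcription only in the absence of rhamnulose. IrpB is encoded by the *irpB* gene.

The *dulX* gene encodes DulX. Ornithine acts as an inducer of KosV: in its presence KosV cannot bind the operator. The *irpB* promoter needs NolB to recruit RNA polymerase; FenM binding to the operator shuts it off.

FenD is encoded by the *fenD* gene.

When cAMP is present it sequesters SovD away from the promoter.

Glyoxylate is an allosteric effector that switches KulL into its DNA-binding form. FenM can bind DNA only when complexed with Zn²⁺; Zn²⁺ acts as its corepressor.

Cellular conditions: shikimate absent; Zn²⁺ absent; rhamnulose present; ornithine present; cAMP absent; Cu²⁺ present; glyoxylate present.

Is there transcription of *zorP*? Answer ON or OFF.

ON

Glyoxylate is present, so KulL is active.
Shikimate is absent, so PurD is active.
With repressor PurD bound, *fenD* is not transcribed.
So FenD is not produced.
Ornithine is present, so KosV is inactive.
Zn²⁺ is absent, so FenM is inactive.
Rhamnulose is present, so NolB is inactive.
Required activator NolB is absent, so *irpB* is not transcribed.
So IrpB is not produced.
Required activator IrpB is absent, so *jovE* is not transcribed.
So JovE is not produced.
With no repressor bound, *dulX* is transcribed.
So DulX is produced and active.
Cu²⁺ is present, so OxaH is active.
Activator DulX is present, so *zorP* is transcribed.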